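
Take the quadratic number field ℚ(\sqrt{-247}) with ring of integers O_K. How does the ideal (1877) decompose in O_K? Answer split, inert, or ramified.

d = -247 ≡ 1 (mod 4), so O_K = ℤ[(1+√-247)/2] and disc(K) = d = -247.
Since gcd(1877, -247) = 1 the prime 1877 does not ramify.
Euler's criterion: (-247)^938 mod 1877 = 1. Thus (-247|1877) = 1.
Legendre symbol 1 ⇒ 1877 is split.

splits completely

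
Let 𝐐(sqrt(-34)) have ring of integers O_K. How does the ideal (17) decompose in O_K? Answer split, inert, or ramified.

d = -34 ≡ 2 (mod 4), so O_K = ℤ[√-34] and disc(K) = 4d = -136.
17 divides disc(K) = -136, so 17 ramifies.

17 is ramified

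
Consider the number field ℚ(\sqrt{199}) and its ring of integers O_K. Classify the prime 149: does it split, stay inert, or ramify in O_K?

d = 199 ≡ 3 (mod 4), so O_K = ℤ[√199] and disc(K) = 4d = 796.
149 ∤ 796, so 149 is unramified.
(199/149) = 50^74 mod 149 = 148, giving Legendre symbol -1.
d is a non-residue mod p, hence 149 remains inert in O_K.

149 remains inert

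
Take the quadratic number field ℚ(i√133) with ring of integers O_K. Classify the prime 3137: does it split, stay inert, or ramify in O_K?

Since -133 ≢ 1 mod 4, the ring of integers is ℤ[√-133] with discriminant 4·(-133) = -532.
disc(K) = -532 is not divisible by 3137; 3137 is unramified.
Euler's criterion: (-133)^1568 mod 3137 = 3136. Thus (-133|3137) = -1.
Legendre symbol -1 ⇒ 3137 is inert.

p is inert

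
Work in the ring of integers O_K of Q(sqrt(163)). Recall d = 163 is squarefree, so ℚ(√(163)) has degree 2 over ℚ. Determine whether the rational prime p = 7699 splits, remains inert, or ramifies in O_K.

163 mod 4 = 3, hence disc K = 4·163 = 652 and O_K = ℤ[√163].
Since gcd(7699, 652) = 1 the prime 7699 does not ramify.
Compute (163/7699) via Euler: 163^((7699-1)/2) mod 7699 = 7698, so (163/7699) = -1.
(163/7699) = -1, so 7699 is inert.

inert — (7699) stays prime in O_K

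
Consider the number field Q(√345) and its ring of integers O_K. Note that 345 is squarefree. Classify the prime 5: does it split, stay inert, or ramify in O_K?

Since 345 ≡ 1 mod 4, the ring of integers is ℤ[(1+√345)/2] with discriminant 345.
disc(K) = 345 = 5·69, so p = 5 is ramified.

5 is ramified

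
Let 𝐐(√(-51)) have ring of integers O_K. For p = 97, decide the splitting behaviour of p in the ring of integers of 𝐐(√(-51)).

inert

-51 mod 4 = 1, hence disc K = -51 and O_K = ℤ[(1+√-51)/2].
97 ∤ -51, so 97 is unramified.
(-51/97) = 46^48 mod 97 = 96, giving Legendre symbol -1.
(-51/97) = -1, so 97 is inert.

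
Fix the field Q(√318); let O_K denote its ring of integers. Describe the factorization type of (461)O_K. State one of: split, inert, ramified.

p splits

Since 318 ≢ 1 mod 4, the ring of integers is ℤ[√318] with discriminant 4·318 = 1272.
disc(K) = 1272 is not divisible by 461; 461 is unramified.
Euler's criterion: 318^230 mod 461 = 1. Thus (318|461) = 1.
Legendre symbol 1 ⇒ 461 is split.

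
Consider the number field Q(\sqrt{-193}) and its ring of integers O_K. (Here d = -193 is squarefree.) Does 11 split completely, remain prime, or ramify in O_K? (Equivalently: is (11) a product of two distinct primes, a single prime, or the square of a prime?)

d = -193 ≡ 3 (mod 4), so O_K = ℤ[√-193] and disc(K) = 4d = -772.
11 ∤ -772, so 11 is unramified.
Euler's criterion: (-193)^5 mod 11 = 1. Thus (-193|11) = 1.
d is a quadratic residue mod p, hence 11 splits in O_K.

splits completely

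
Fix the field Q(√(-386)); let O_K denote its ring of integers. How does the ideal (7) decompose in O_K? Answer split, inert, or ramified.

p is inert

-386 mod 4 = 2, hence disc K = 4·(-386) = -1544 and O_K = ℤ[√-386].
Since gcd(7, -1544) = 1 the prime 7 does not ramify.
(-386/7) = 6^3 mod 7 = 6, giving Legendre symbol -1.
d is a non-residue mod p, hence 7 remains inert in O_K.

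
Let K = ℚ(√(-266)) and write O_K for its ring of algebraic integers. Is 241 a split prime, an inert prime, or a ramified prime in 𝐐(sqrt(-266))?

split

-266 mod 4 = 2, hence disc K = 4·(-266) = -1064 and O_K = ℤ[√-266].
disc(K) = -1064 is not divisible by 241; 241 is unramified.
Compute (-266/241) via Euler: 216^((241-1)/2) mod 241 = 1, so (-266/241) = 1.
d is a quadratic residue mod p, hence 241 splits in O_K.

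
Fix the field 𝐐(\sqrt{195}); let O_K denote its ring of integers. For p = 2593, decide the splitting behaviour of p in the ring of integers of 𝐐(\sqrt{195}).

split

Since 195 ≢ 1 mod 4, the ring of integers is ℤ[√195] with discriminant 4·195 = 780.
Since gcd(2593, 780) = 1 the prime 2593 does not ramify.
(195/2593) = 195^1296 mod 2593 = 1, giving Legendre symbol 1.
d is a quadratic residue mod p, hence 2593 splits in O_K.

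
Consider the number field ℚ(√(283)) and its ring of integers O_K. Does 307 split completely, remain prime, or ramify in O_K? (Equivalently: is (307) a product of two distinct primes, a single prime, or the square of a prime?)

307 remains inert

d = 283 ≡ 3 (mod 4), so O_K = ℤ[√283] and disc(K) = 4d = 1132.
disc(K) = 1132 is not divisible by 307; 307 is unramified.
(283/307) = 283^153 mod 307 = 306, giving Legendre symbol -1.
(283/307) = -1, so 307 is inert.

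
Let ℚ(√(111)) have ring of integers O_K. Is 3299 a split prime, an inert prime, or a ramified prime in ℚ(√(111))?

p is inert

111 mod 4 = 3, hence disc K = 4·111 = 444 and O_K = ℤ[√111].
Since gcd(3299, 444) = 1 the prime 3299 does not ramify.
Legendre symbol by Euler's criterion: (111/3299) ≡ 111^1649 ≡ 3298 (mod 3299), i.e. (111/3299) = -1.
d is a non-residue mod p, hence 3299 remains inert in O_K.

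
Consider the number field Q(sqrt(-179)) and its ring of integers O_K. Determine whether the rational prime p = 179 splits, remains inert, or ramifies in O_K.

ramifies in O_K

Since -179 ≡ 1 mod 4, the ring of integers is ℤ[(1+√-179)/2] with discriminant -179.
179 divides disc(K) = -179, so 179 ramifies.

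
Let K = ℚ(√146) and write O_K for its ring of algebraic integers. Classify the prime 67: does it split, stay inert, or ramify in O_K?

146 mod 4 = 2, hence disc K = 4·146 = 584 and O_K = ℤ[√146].
Since gcd(67, 584) = 1 the prime 67 does not ramify.
(146/67) = 12^33 mod 67 = 66, giving Legendre symbol -1.
(146/67) = -1, so 67 is inert.

remains prime (inert)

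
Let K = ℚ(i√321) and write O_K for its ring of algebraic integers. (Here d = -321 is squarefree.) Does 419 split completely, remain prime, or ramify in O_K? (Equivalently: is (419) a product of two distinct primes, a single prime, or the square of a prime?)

inert

-321 mod 4 = 3, hence disc K = 4·(-321) = -1284 and O_K = ℤ[√-321].
419 ∤ -1284, so 419 is unramified.
Legendre symbol by Euler's criterion: (-321/419) ≡ (-321)^209 ≡ 418 (mod 419), i.e. (-321/419) = -1.
Legendre symbol -1 ⇒ 419 is inert.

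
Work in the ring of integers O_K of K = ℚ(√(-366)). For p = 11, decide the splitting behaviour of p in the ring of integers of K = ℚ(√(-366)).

-366 mod 4 = 2, hence disc K = 4·(-366) = -1464 and O_K = ℤ[√-366].
Since gcd(11, -1464) = 1 the prime 11 does not ramify.
Euler's criterion: (-366)^5 mod 11 = 10. Thus (-366|11) = -1.
d is a non-residue mod p, hence 11 remains inert in O_K.

inert — (11) stays prime in O_K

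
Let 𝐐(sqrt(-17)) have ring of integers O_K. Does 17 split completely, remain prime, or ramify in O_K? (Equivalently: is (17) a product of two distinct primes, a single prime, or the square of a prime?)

d = -17 ≡ 3 (mod 4), so O_K = ℤ[√-17] and disc(K) = 4d = -68.
disc(K) = -68 = 17·(-4), so p = 17 is ramified.

ramifies in O_K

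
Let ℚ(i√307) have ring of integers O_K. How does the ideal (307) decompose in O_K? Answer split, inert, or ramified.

Since -307 ≡ 1 mod 4, the ring of integers is ℤ[(1+√-307)/2] with discriminant -307.
disc(K) = -307 = 307·(-1), so p = 307 is ramified.

ramified — (307) = 𝔭²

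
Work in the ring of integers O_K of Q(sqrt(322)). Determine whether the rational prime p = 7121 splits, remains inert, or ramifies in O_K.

inert

d = 322 ≡ 2 (mod 4), so O_K = ℤ[√322] and disc(K) = 4d = 1288.
Since gcd(7121, 1288) = 1 the prime 7121 does not ramify.
Legendre symbol by Euler's criterion: (322/7121) ≡ 322^3560 ≡ 7120 (mod 7121), i.e. (322/7121) = -1.
Legendre symbol -1 ⇒ 7121 is inert.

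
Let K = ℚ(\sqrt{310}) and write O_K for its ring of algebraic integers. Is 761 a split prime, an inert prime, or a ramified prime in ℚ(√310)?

inert

Since 310 ≢ 1 mod 4, the ring of integers is ℤ[√310] with discriminant 4·310 = 1240.
Since gcd(761, 1240) = 1 the prime 761 does not ramify.
(310/761) = 310^380 mod 761 = 760, giving Legendre symbol -1.
d is a non-residue mod p, hence 761 remains inert in O_K.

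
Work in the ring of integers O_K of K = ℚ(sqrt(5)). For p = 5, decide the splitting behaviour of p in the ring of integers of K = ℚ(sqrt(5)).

Since 5 ≡ 1 mod 4, the ring of integers is ℤ[(1+√5)/2] with discriminant 5.
Ramification test: 5 | 5. The prime 5 ramifies in K.

ramified — (5) = 𝔭²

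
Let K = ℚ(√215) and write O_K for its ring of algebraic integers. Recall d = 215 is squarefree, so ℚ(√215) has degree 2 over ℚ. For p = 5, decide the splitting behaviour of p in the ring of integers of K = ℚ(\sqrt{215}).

215 mod 4 = 3, hence disc K = 4·215 = 860 and O_K = ℤ[√215].
disc(K) = 860 = 5·172, so p = 5 is ramified.

ramified — (5) = 𝔭²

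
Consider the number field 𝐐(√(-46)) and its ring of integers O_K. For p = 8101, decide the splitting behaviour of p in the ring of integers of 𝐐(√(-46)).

d = -46 ≡ 2 (mod 4), so O_K = ℤ[√-46] and disc(K) = 4d = -184.
8101 ∤ -184, so 8101 is unramified.
(-46/8101) = 8055^4050 mod 8101 = 1, giving Legendre symbol 1.
d is a quadratic residue mod p, hence 8101 splits in O_K.

splits completely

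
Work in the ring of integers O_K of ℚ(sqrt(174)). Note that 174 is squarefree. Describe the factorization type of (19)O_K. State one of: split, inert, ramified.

remains prime (inert)

d = 174 ≡ 2 (mod 4), so O_K = ℤ[√174] and disc(K) = 4d = 696.
disc(K) = 696 is not divisible by 19; 19 is unramified.
Compute (174/19) via Euler: 3^((19-1)/2) mod 19 = 18, so (174/19) = -1.
d is a non-residue mod p, hence 19 remains inert in O_K.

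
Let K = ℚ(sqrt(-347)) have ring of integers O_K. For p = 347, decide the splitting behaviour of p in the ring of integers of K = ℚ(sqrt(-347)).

-347 mod 4 = 1, hence disc K = -347 and O_K = ℤ[(1+√-347)/2].
disc(K) = -347 = 347·(-1), so p = 347 is ramified.

347 is ramified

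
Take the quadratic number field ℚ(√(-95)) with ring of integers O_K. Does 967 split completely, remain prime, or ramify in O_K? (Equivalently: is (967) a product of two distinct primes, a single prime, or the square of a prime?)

inert

d = -95 ≡ 1 (mod 4), so O_K = ℤ[(1+√-95)/2] and disc(K) = d = -95.
967 ∤ -95, so 967 is unramified.
Legendre symbol by Euler's criterion: (-95/967) ≡ (-95)^483 ≡ 966 (mod 967), i.e. (-95/967) = -1.
(-95/967) = -1, so 967 is inert.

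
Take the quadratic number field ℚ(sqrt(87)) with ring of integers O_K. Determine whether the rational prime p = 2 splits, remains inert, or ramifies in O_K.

p ramifies

Since 87 ≢ 1 mod 4, the ring of integers is ℤ[√87] with discriminant 4·87 = 348.
Ramification test: 2 | 348. The prime 2 ramifies in K.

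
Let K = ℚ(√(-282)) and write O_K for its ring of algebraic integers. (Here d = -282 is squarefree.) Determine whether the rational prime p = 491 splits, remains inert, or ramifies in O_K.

d = -282 ≡ 2 (mod 4), so O_K = ℤ[√-282] and disc(K) = 4d = -1128.
491 ∤ -1128, so 491 is unramified.
Compute (-282/491) via Euler: 209^((491-1)/2) mod 491 = 490, so (-282/491) = -1.
(-282/491) = -1, so 491 is inert.

p is inert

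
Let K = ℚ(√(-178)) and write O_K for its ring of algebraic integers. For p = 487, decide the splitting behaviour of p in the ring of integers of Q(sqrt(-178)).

inert

Since -178 ≢ 1 mod 4, the ring of integers is ℤ[√-178] with discriminant 4·(-178) = -712.
disc(K) = -712 is not divisible by 487; 487 is unramified.
Compute (-178/487) via Euler: 309^((487-1)/2) mod 487 = 486, so (-178/487) = -1.
Legendre symbol -1 ⇒ 487 is inert.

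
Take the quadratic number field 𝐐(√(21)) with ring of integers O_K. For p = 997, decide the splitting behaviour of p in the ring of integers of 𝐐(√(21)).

Since 21 ≡ 1 mod 4, the ring of integers is ℤ[(1+√21)/2] with discriminant 21.
997 ∤ 21, so 997 is unramified.
Compute (21/997) via Euler: 21^((997-1)/2) mod 997 = 996, so (21/997) = -1.
(21/997) = -1, so 997 is inert.

remains prime (inert)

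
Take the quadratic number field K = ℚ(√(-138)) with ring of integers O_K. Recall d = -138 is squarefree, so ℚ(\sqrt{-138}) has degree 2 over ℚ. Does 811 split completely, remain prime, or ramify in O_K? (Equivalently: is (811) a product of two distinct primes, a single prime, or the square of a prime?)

p splits

Since -138 ≢ 1 mod 4, the ring of integers is ℤ[√-138] with discriminant 4·(-138) = -552.
811 ∤ -552, so 811 is unramified.
Euler's criterion: (-138)^405 mod 811 = 1. Thus (-138|811) = 1.
(-138/811) = 1, so 811 splits.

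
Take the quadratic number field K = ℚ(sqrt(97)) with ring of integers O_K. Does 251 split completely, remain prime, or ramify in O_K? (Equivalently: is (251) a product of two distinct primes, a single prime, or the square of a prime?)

251 remains inert

d = 97 ≡ 1 (mod 4), so O_K = ℤ[(1+√97)/2] and disc(K) = d = 97.
251 ∤ 97, so 251 is unramified.
Legendre symbol by Euler's criterion: (97/251) ≡ 97^125 ≡ 250 (mod 251), i.e. (97/251) = -1.
d is a non-residue mod p, hence 251 remains inert in O_K.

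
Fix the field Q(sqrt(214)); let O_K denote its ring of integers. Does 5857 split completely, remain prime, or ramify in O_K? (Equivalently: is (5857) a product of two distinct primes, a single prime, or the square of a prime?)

Since 214 ≢ 1 mod 4, the ring of integers is ℤ[√214] with discriminant 4·214 = 856.
Since gcd(5857, 856) = 1 the prime 5857 does not ramify.
Euler's criterion: 214^2928 mod 5857 = 1. Thus (214|5857) = 1.
Legendre symbol 1 ⇒ 5857 is split.

splits completely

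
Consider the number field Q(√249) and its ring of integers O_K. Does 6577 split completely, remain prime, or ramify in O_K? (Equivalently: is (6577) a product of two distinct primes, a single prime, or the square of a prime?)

Since 249 ≡ 1 mod 4, the ring of integers is ℤ[(1+√249)/2] with discriminant 249.
6577 ∤ 249, so 6577 is unramified.
(249/6577) = 249^3288 mod 6577 = 6576, giving Legendre symbol -1.
(249/6577) = -1, so 6577 is inert.

remains prime (inert)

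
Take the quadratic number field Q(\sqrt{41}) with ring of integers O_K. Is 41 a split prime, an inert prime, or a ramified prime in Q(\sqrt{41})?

Since 41 ≡ 1 mod 4, the ring of integers is ℤ[(1+√41)/2] with discriminant 41.
disc(K) = 41 = 41·1, so p = 41 is ramified.

ramifies in O_K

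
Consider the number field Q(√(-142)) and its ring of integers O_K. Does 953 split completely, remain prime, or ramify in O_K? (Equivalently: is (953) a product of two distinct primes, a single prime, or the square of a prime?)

split

Since -142 ≢ 1 mod 4, the ring of integers is ℤ[√-142] with discriminant 4·(-142) = -568.
disc(K) = -568 is not divisible by 953; 953 is unramified.
Legendre symbol by Euler's criterion: (-142/953) ≡ (-142)^476 ≡ 1 (mod 953), i.e. (-142/953) = 1.
d is a quadratic residue mod p, hence 953 splits in O_K.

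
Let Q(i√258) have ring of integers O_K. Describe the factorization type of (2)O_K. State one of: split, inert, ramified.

Since -258 ≢ 1 mod 4, the ring of integers is ℤ[√-258] with discriminant 4·(-258) = -1032.
2 divides disc(K) = -1032, so 2 ramifies.

ramified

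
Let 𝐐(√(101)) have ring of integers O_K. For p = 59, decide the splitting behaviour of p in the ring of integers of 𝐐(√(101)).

101 mod 4 = 1, hence disc K = 101 and O_K = ℤ[(1+√101)/2].
59 ∤ 101, so 59 is unramified.
Euler's criterion: 101^29 mod 59 = 58. Thus (101|59) = -1.
(101/59) = -1, so 59 is inert.

inert — (59) stays prime in O_K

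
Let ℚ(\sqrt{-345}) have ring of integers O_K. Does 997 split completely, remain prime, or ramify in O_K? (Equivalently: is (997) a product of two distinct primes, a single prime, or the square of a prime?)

p is inert

-345 mod 4 = 3, hence disc K = 4·(-345) = -1380 and O_K = ℤ[√-345].
Since gcd(997, -1380) = 1 the prime 997 does not ramify.
Legendre symbol by Euler's criterion: (-345/997) ≡ (-345)^498 ≡ 996 (mod 997), i.e. (-345/997) = -1.
d is a non-residue mod p, hence 997 remains inert in O_K.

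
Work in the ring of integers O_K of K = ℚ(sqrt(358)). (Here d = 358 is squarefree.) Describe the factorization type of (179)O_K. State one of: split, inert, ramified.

p ramifies

d = 358 ≡ 2 (mod 4), so O_K = ℤ[√358] and disc(K) = 4d = 1432.
Ramification test: 179 | 1432. The prime 179 ramifies in K.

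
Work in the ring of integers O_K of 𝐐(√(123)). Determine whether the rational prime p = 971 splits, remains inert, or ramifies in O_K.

inert

Since 123 ≢ 1 mod 4, the ring of integers is ℤ[√123] with discriminant 4·123 = 492.
971 ∤ 492, so 971 is unramified.
Compute (123/971) via Euler: 123^((971-1)/2) mod 971 = 970, so (123/971) = -1.
d is a non-residue mod p, hence 971 remains inert in O_K.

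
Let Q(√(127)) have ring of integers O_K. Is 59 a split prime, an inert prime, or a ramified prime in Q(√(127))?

split

127 mod 4 = 3, hence disc K = 4·127 = 508 and O_K = ℤ[√127].
disc(K) = 508 is not divisible by 59; 59 is unramified.
Compute (127/59) via Euler: 9^((59-1)/2) mod 59 = 1, so (127/59) = 1.
(127/59) = 1, so 59 splits.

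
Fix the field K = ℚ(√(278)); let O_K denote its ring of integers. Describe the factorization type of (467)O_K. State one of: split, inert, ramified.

inert

d = 278 ≡ 2 (mod 4), so O_K = ℤ[√278] and disc(K) = 4d = 1112.
467 ∤ 1112, so 467 is unramified.
Euler's criterion: 278^233 mod 467 = 466. Thus (278|467) = -1.
d is a non-residue mod p, hence 467 remains inert in O_K.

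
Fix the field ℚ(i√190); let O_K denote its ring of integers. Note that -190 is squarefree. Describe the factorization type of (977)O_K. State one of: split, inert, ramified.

Since -190 ≢ 1 mod 4, the ring of integers is ℤ[√-190] with discriminant 4·(-190) = -760.
disc(K) = -760 is not divisible by 977; 977 is unramified.
(-190/977) = 787^488 mod 977 = 1, giving Legendre symbol 1.
d is a quadratic residue mod p, hence 977 splits in O_K.

p splits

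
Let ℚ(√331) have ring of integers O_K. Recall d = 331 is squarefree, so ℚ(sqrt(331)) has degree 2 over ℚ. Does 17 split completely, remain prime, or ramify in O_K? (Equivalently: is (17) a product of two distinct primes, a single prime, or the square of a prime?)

split

Since 331 ≢ 1 mod 4, the ring of integers is ℤ[√331] with discriminant 4·331 = 1324.
disc(K) = 1324 is not divisible by 17; 17 is unramified.
Compute (331/17) via Euler: 8^((17-1)/2) mod 17 = 1, so (331/17) = 1.
d is a quadratic residue mod p, hence 17 splits in O_K.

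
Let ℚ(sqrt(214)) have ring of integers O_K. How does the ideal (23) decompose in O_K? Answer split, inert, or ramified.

inert — (23) stays prime in O_K

d = 214 ≡ 2 (mod 4), so O_K = ℤ[√214] and disc(K) = 4d = 856.
Since gcd(23, 856) = 1 the prime 23 does not ramify.
(214/23) = 7^11 mod 23 = 22, giving Legendre symbol -1.
d is a non-residue mod p, hence 23 remains inert in O_K.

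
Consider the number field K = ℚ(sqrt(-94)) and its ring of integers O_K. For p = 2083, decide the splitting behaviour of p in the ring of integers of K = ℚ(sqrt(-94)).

d = -94 ≡ 2 (mod 4), so O_K = ℤ[√-94] and disc(K) = 4d = -376.
disc(K) = -376 is not divisible by 2083; 2083 is unramified.
Euler's criterion: (-94)^1041 mod 2083 = 1. Thus (-94|2083) = 1.
(-94/2083) = 1, so 2083 splits.

split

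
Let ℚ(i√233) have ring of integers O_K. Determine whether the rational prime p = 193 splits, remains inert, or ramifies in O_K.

d = -233 ≡ 3 (mod 4), so O_K = ℤ[√-233] and disc(K) = 4d = -932.
193 ∤ -932, so 193 is unramified.
Legendre symbol by Euler's criterion: (-233/193) ≡ (-233)^96 ≡ 192 (mod 193), i.e. (-233/193) = -1.
d is a non-residue mod p, hence 193 remains inert in O_K.

remains prime (inert)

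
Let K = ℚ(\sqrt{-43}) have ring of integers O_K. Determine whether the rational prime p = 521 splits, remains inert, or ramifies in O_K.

Since -43 ≡ 1 mod 4, the ring of integers is ℤ[(1+√-43)/2] with discriminant -43.
Since gcd(521, -43) = 1 the prime 521 does not ramify.
Euler's criterion: (-43)^260 mod 521 = 520. Thus (-43|521) = -1.
Legendre symbol -1 ⇒ 521 is inert.

inert — (521) stays prime in O_K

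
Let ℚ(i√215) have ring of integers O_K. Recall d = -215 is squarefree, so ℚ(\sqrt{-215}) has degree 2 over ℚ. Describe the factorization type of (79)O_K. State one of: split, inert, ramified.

-215 mod 4 = 1, hence disc K = -215 and O_K = ℤ[(1+√-215)/2].
79 ∤ -215, so 79 is unramified.
Euler's criterion: (-215)^39 mod 79 = 1. Thus (-215|79) = 1.
d is a quadratic residue mod p, hence 79 splits in O_K.

splits completely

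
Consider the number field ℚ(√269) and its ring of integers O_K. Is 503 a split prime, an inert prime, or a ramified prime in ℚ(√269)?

inert

Since 269 ≡ 1 mod 4, the ring of integers is ℤ[(1+√269)/2] with discriminant 269.
disc(K) = 269 is not divisible by 503; 503 is unramified.
Compute (269/503) via Euler: 269^((503-1)/2) mod 503 = 502, so (269/503) = -1.
Legendre symbol -1 ⇒ 503 is inert.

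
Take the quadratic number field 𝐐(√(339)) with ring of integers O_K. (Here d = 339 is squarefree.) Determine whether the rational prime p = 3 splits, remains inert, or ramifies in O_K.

Since 339 ≢ 1 mod 4, the ring of integers is ℤ[√339] with discriminant 4·339 = 1356.
disc(K) = 1356 = 3·452, so p = 3 is ramified.

p ramifies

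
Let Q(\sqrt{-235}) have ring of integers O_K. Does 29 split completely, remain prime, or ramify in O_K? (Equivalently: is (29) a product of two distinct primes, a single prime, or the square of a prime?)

d = -235 ≡ 1 (mod 4), so O_K = ℤ[(1+√-235)/2] and disc(K) = d = -235.
Since gcd(29, -235) = 1 the prime 29 does not ramify.
(-235/29) = 26^14 mod 29 = 28, giving Legendre symbol -1.
Legendre symbol -1 ⇒ 29 is inert.

29 remains inert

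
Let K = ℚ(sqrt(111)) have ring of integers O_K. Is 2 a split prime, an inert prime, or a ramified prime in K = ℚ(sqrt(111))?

2 is ramified

d = 111 ≡ 3 (mod 4), so O_K = ℤ[√111] and disc(K) = 4d = 444.
2 divides disc(K) = 444, so 2 ramifies.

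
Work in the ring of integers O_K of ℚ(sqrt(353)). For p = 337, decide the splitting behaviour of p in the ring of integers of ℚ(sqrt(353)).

353 mod 4 = 1, hence disc K = 353 and O_K = ℤ[(1+√353)/2].
Since gcd(337, 353) = 1 the prime 337 does not ramify.
Euler's criterion: 353^168 mod 337 = 1. Thus (353|337) = 1.
(353/337) = 1, so 337 splits.

split — (337) = 𝔭₁𝔭₂ with 𝔭₁ ≠ 𝔭₂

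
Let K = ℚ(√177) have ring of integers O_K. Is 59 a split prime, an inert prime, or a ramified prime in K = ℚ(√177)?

d = 177 ≡ 1 (mod 4), so O_K = ℤ[(1+√177)/2] and disc(K) = d = 177.
59 divides disc(K) = 177, so 59 ramifies.

59 is ramified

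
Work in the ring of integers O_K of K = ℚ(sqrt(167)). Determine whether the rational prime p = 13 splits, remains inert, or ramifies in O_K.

inert

Since 167 ≢ 1 mod 4, the ring of integers is ℤ[√167] with discriminant 4·167 = 668.
13 ∤ 668, so 13 is unramified.
Legendre symbol by Euler's criterion: (167/13) ≡ 167^6 ≡ 12 (mod 13), i.e. (167/13) = -1.
Legendre symbol -1 ⇒ 13 is inert.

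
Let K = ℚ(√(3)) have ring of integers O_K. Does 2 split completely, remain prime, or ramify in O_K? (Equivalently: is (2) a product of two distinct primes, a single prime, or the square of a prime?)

Since 3 ≢ 1 mod 4, the ring of integers is ℤ[√3] with discriminant 4·3 = 12.
Ramification test: 2 | 12. The prime 2 ramifies in K.

ramified — (2) = 𝔭²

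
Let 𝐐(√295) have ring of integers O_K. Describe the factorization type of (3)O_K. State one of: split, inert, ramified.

p splits

d = 295 ≡ 3 (mod 4), so O_K = ℤ[√295] and disc(K) = 4d = 1180.
Since gcd(3, 1180) = 1 the prime 3 does not ramify.
(295/3) = 1^1 mod 3 = 1, giving Legendre symbol 1.
Legendre symbol 1 ⇒ 3 is split.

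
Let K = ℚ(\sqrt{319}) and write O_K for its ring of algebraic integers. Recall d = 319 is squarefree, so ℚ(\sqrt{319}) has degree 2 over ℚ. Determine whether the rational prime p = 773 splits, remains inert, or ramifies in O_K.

319 mod 4 = 3, hence disc K = 4·319 = 1276 and O_K = ℤ[√319].
773 ∤ 1276, so 773 is unramified.
Euler's criterion: 319^386 mod 773 = 772. Thus (319|773) = -1.
Legendre symbol -1 ⇒ 773 is inert.

inert — (773) stays prime in O_K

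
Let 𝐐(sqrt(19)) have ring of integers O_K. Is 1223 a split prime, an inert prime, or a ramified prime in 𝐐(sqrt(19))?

d = 19 ≡ 3 (mod 4), so O_K = ℤ[√19] and disc(K) = 4d = 76.
disc(K) = 76 is not divisible by 1223; 1223 is unramified.
Euler's criterion: 19^611 mod 1223 = 1222. Thus (19|1223) = -1.
(19/1223) = -1, so 1223 is inert.

p is inert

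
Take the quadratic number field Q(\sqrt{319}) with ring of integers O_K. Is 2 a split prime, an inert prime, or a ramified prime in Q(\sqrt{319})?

ramified — (2) = 𝔭²

319 mod 4 = 3, hence disc K = 4·319 = 1276 and O_K = ℤ[√319].
2 divides disc(K) = 1276, so 2 ramifies.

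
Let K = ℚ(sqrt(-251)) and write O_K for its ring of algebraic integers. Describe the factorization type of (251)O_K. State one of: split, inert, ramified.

-251 mod 4 = 1, hence disc K = -251 and O_K = ℤ[(1+√-251)/2].
disc(K) = -251 = 251·(-1), so p = 251 is ramified.

251 is ramified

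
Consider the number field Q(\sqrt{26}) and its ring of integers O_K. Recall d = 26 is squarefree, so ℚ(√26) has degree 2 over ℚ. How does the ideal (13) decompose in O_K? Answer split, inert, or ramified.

ramifies in O_K

Since 26 ≢ 1 mod 4, the ring of integers is ℤ[√26] with discriminant 4·26 = 104.
disc(K) = 104 = 13·8, so p = 13 is ramified.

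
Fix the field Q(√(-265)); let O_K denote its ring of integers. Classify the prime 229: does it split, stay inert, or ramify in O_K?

Since -265 ≢ 1 mod 4, the ring of integers is ℤ[√-265] with discriminant 4·(-265) = -1060.
Since gcd(229, -1060) = 1 the prime 229 does not ramify.
Legendre symbol by Euler's criterion: (-265/229) ≡ (-265)^114 ≡ 1 (mod 229), i.e. (-265/229) = 1.
d is a quadratic residue mod p, hence 229 splits in O_K.

229 splits in O_K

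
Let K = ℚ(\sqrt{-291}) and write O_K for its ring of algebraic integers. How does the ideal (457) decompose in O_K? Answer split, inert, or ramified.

inert — (457) stays prime in O_K

d = -291 ≡ 1 (mod 4), so O_K = ℤ[(1+√-291)/2] and disc(K) = d = -291.
Since gcd(457, -291) = 1 the prime 457 does not ramify.
Legendre symbol by Euler's criterion: (-291/457) ≡ (-291)^228 ≡ 456 (mod 457), i.e. (-291/457) = -1.
Legendre symbol -1 ⇒ 457 is inert.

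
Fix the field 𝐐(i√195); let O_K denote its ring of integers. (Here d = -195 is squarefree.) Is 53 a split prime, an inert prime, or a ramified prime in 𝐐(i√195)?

split — (53) = 𝔭₁𝔭₂ with 𝔭₁ ≠ 𝔭₂

Since -195 ≡ 1 mod 4, the ring of integers is ℤ[(1+√-195)/2] with discriminant -195.
53 ∤ -195, so 53 is unramified.
Legendre symbol by Euler's criterion: (-195/53) ≡ (-195)^26 ≡ 1 (mod 53), i.e. (-195/53) = 1.
Legendre symbol 1 ⇒ 53 is split.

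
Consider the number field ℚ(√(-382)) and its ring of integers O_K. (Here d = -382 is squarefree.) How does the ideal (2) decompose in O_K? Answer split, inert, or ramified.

ramified

Since -382 ≢ 1 mod 4, the ring of integers is ℤ[√-382] with discriminant 4·(-382) = -1528.
Ramification test: 2 | -1528. The prime 2 ramifies in K.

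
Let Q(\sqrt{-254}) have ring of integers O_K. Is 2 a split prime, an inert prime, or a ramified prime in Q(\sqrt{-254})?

Since -254 ≢ 1 mod 4, the ring of integers is ℤ[√-254] with discriminant 4·(-254) = -1016.
disc(K) = -1016 = 2·(-508), so p = 2 is ramified.

ramifies in O_K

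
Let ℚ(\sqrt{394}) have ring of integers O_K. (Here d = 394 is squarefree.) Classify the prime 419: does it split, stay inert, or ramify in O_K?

p is inert

d = 394 ≡ 2 (mod 4), so O_K = ℤ[√394] and disc(K) = 4d = 1576.
disc(K) = 1576 is not divisible by 419; 419 is unramified.
Euler's criterion: 394^209 mod 419 = 418. Thus (394|419) = -1.
(394/419) = -1, so 419 is inert.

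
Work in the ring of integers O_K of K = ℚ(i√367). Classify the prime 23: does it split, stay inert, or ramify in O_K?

Since -367 ≡ 1 mod 4, the ring of integers is ℤ[(1+√-367)/2] with discriminant -367.
23 ∤ -367, so 23 is unramified.
Compute (-367/23) via Euler: 1^((23-1)/2) mod 23 = 1, so (-367/23) = 1.
Legendre symbol 1 ⇒ 23 is split.

23 splits in O_K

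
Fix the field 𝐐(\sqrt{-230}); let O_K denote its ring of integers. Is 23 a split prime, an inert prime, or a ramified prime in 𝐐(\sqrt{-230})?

-230 mod 4 = 2, hence disc K = 4·(-230) = -920 and O_K = ℤ[√-230].
disc(K) = -920 = 23·(-40), so p = 23 is ramified.

ramified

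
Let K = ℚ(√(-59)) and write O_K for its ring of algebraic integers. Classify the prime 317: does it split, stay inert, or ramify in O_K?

d = -59 ≡ 1 (mod 4), so O_K = ℤ[(1+√-59)/2] and disc(K) = d = -59.
317 ∤ -59, so 317 is unramified.
Euler's criterion: (-59)^158 mod 317 = 1. Thus (-59|317) = 1.
d is a quadratic residue mod p, hence 317 splits in O_K.

splits completely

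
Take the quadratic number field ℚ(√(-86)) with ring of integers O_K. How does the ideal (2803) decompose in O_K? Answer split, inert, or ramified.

-86 mod 4 = 2, hence disc K = 4·(-86) = -344 and O_K = ℤ[√-86].
Since gcd(2803, -344) = 1 the prime 2803 does not ramify.
Compute (-86/2803) via Euler: 2717^((2803-1)/2) mod 2803 = 1, so (-86/2803) = 1.
d is a quadratic residue mod p, hence 2803 splits in O_K.

2803 splits in O_K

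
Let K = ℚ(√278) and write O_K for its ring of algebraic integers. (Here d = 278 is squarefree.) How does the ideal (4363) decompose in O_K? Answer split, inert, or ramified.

split

d = 278 ≡ 2 (mod 4), so O_K = ℤ[√278] and disc(K) = 4d = 1112.
Since gcd(4363, 1112) = 1 the prime 4363 does not ramify.
Compute (278/4363) via Euler: 278^((4363-1)/2) mod 4363 = 1, so (278/4363) = 1.
Legendre symbol 1 ⇒ 4363 is split.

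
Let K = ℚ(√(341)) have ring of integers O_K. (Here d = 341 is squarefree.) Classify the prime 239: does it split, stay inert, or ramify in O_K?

Since 341 ≡ 1 mod 4, the ring of integers is ℤ[(1+√341)/2] with discriminant 341.
disc(K) = 341 is not divisible by 239; 239 is unramified.
Euler's criterion: 341^119 mod 239 = 1. Thus (341|239) = 1.
Legendre symbol 1 ⇒ 239 is split.

p splits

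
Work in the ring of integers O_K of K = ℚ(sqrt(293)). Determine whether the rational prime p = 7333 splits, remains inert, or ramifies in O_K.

7333 remains inert

Since 293 ≡ 1 mod 4, the ring of integers is ℤ[(1+√293)/2] with discriminant 293.
disc(K) = 293 is not divisible by 7333; 7333 is unramified.
Legendre symbol by Euler's criterion: (293/7333) ≡ 293^3666 ≡ 7332 (mod 7333), i.e. (293/7333) = -1.
(293/7333) = -1, so 7333 is inert.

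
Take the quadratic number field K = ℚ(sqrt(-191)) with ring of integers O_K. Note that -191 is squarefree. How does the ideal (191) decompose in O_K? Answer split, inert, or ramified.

191 is ramified

-191 mod 4 = 1, hence disc K = -191 and O_K = ℤ[(1+√-191)/2].
Ramification test: 191 | -191. The prime 191 ramifies in K.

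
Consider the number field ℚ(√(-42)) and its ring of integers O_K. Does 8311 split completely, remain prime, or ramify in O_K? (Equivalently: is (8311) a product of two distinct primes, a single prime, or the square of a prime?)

inert — (8311) stays prime in O_K

Since -42 ≢ 1 mod 4, the ring of integers is ℤ[√-42] with discriminant 4·(-42) = -168.
disc(K) = -168 is not divisible by 8311; 8311 is unramified.
Compute (-42/8311) via Euler: 8269^((8311-1)/2) mod 8311 = 8310, so (-42/8311) = -1.
Legendre symbol -1 ⇒ 8311 is inert.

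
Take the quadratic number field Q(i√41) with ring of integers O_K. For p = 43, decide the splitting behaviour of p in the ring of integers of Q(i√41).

remains prime (inert)

-41 mod 4 = 3, hence disc K = 4·(-41) = -164 and O_K = ℤ[√-41].
disc(K) = -164 is not divisible by 43; 43 is unramified.
Euler's criterion: (-41)^21 mod 43 = 42. Thus (-41|43) = -1.
(-41/43) = -1, so 43 is inert.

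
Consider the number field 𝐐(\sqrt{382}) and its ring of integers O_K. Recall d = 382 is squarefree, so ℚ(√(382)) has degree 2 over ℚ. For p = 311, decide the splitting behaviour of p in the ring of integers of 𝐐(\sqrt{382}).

Since 382 ≢ 1 mod 4, the ring of integers is ℤ[√382] with discriminant 4·382 = 1528.
disc(K) = 1528 is not divisible by 311; 311 is unramified.
Euler's criterion: 382^155 mod 311 = 310. Thus (382|311) = -1.
(382/311) = -1, so 311 is inert.

311 remains inert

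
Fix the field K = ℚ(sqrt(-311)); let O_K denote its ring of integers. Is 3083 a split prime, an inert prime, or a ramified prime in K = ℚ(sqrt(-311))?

3083 remains inert

d = -311 ≡ 1 (mod 4), so O_K = ℤ[(1+√-311)/2] and disc(K) = d = -311.
3083 ∤ -311, so 3083 is unramified.
(-311/3083) = 2772^1541 mod 3083 = 3082, giving Legendre symbol -1.
(-311/3083) = -1, so 3083 is inert.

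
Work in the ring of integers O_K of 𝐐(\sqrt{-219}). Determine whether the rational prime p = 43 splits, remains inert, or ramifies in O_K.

remains prime (inert)

d = -219 ≡ 1 (mod 4), so O_K = ℤ[(1+√-219)/2] and disc(K) = d = -219.
disc(K) = -219 is not divisible by 43; 43 is unramified.
Euler's criterion: (-219)^21 mod 43 = 42. Thus (-219|43) = -1.
d is a non-residue mod p, hence 43 remains inert in O_K.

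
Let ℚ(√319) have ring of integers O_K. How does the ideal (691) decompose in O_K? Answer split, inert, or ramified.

inert — (691) stays prime in O_K

Since 319 ≢ 1 mod 4, the ring of integers is ℤ[√319] with discriminant 4·319 = 1276.
Since gcd(691, 1276) = 1 the prime 691 does not ramify.
Legendre symbol by Euler's criterion: (319/691) ≡ 319^345 ≡ 690 (mod 691), i.e. (319/691) = -1.
d is a non-residue mod p, hence 691 remains inert in O_K.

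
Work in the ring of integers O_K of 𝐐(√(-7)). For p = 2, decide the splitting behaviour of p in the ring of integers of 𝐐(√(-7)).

Since -7 ≡ 1 mod 4, the ring of integers is ℤ[(1+√-7)/2] with discriminant -7.
disc(K) = -7 is not divisible by 2; 2 is unramified.
For p = 2 with d ≡ 1 (mod 4): d mod 8 = 1, so 2 splits.

split — (2) = 𝔭₁𝔭₂ with 𝔭₁ ≠ 𝔭₂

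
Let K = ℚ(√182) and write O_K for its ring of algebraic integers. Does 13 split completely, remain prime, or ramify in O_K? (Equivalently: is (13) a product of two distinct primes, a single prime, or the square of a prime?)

p ramifies

Since 182 ≢ 1 mod 4, the ring of integers is ℤ[√182] with discriminant 4·182 = 728.
13 divides disc(K) = 728, so 13 ramifies.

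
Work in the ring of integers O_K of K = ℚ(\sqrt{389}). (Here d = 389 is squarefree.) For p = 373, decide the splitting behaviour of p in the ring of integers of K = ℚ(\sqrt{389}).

split

Since 389 ≡ 1 mod 4, the ring of integers is ℤ[(1+√389)/2] with discriminant 389.
373 ∤ 389, so 373 is unramified.
Compute (389/373) via Euler: 16^((373-1)/2) mod 373 = 1, so (389/373) = 1.
Legendre symbol 1 ⇒ 373 is split.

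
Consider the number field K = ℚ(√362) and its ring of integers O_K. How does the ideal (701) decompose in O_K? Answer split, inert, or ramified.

split — (701) = 𝔭₁𝔭₂ with 𝔭₁ ≠ 𝔭₂

362 mod 4 = 2, hence disc K = 4·362 = 1448 and O_K = ℤ[√362].
disc(K) = 1448 is not divisible by 701; 701 is unramified.
(362/701) = 362^350 mod 701 = 1, giving Legendre symbol 1.
(362/701) = 1, so 701 splits.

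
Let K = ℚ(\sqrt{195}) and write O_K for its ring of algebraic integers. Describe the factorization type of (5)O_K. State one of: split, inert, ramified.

Since 195 ≢ 1 mod 4, the ring of integers is ℤ[√195] with discriminant 4·195 = 780.
disc(K) = 780 = 5·156, so p = 5 is ramified.

ramified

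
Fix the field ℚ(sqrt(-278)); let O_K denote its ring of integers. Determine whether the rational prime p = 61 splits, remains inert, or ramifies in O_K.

split

d = -278 ≡ 2 (mod 4), so O_K = ℤ[√-278] and disc(K) = 4d = -1112.
Since gcd(61, -1112) = 1 the prime 61 does not ramify.
(-278/61) = 27^30 mod 61 = 1, giving Legendre symbol 1.
Legendre symbol 1 ⇒ 61 is split.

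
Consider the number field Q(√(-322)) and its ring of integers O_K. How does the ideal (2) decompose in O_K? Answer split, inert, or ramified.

ramified — (2) = 𝔭²

-322 mod 4 = 2, hence disc K = 4·(-322) = -1288 and O_K = ℤ[√-322].
2 divides disc(K) = -1288, so 2 ramifies.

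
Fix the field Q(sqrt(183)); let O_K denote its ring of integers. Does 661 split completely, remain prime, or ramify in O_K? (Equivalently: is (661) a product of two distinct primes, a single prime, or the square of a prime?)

p is inert

183 mod 4 = 3, hence disc K = 4·183 = 732 and O_K = ℤ[√183].
661 ∤ 732, so 661 is unramified.
Euler's criterion: 183^330 mod 661 = 660. Thus (183|661) = -1.
Legendre symbol -1 ⇒ 661 is inert.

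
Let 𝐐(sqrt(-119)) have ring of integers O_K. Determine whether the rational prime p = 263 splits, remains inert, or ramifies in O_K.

-119 mod 4 = 1, hence disc K = -119 and O_K = ℤ[(1+√-119)/2].
disc(K) = -119 is not divisible by 263; 263 is unramified.
Legendre symbol by Euler's criterion: (-119/263) ≡ (-119)^131 ≡ 1 (mod 263), i.e. (-119/263) = 1.
d is a quadratic residue mod p, hence 263 splits in O_K.

split — (263) = 𝔭₁𝔭₂ with 𝔭₁ ≠ 𝔭₂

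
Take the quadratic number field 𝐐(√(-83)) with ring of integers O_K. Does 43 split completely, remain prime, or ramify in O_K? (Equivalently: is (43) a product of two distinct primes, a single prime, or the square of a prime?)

remains prime (inert)

d = -83 ≡ 1 (mod 4), so O_K = ℤ[(1+√-83)/2] and disc(K) = d = -83.
43 ∤ -83, so 43 is unramified.
(-83/43) = 3^21 mod 43 = 42, giving Legendre symbol -1.
d is a non-residue mod p, hence 43 remains inert in O_K.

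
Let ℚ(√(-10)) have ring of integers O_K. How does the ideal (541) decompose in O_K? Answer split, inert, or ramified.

-10 mod 4 = 2, hence disc K = 4·(-10) = -40 and O_K = ℤ[√-10].
disc(K) = -40 is not divisible by 541; 541 is unramified.
(-10/541) = 531^270 mod 541 = 540, giving Legendre symbol -1.
(-10/541) = -1, so 541 is inert.

remains prime (inert)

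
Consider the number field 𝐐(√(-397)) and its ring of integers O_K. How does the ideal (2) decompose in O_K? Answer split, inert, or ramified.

-397 mod 4 = 3, hence disc K = 4·(-397) = -1588 and O_K = ℤ[√-397].
2 divides disc(K) = -1588, so 2 ramifies.

ramified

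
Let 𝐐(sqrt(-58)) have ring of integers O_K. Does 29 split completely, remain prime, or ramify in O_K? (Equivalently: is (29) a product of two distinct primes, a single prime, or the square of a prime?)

ramified — (29) = 𝔭²

-58 mod 4 = 2, hence disc K = 4·(-58) = -232 and O_K = ℤ[√-58].
disc(K) = -232 = 29·(-8), so p = 29 is ramified.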